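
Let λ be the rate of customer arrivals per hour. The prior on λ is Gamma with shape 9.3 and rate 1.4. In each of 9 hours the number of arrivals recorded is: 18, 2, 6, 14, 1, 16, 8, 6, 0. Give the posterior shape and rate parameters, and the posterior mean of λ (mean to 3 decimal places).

Posterior: Gamma(shape=80.3, rate=10.4); mean ≈ 7.721

Total count ∑xᵢ = 71 over n = 9 hours.
Gamma is conjugate to the Poisson likelihood: posterior is Gamma(shape = 9.3+71 = 80.3, rate = 1.4+9 = 10.4).
E[λ | data] = 80.3/10.4 = 7.721.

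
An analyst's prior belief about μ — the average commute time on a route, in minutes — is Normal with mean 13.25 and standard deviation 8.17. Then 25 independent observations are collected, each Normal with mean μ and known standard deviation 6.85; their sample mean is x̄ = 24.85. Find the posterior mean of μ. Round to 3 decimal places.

With known σ, the Normal prior is conjugate. Weight on the data is w = (n/σ²)/(n/σ² + 1/τ₀²) = 0.532793/(0.532793+0.0149815) = 0.97265.
Posterior mean = w·x̄ + (1−w)·μ₀ = 0.97265·24.85 + 0.027350·13.25 = 24.533.

Posterior mean ≈ 24.533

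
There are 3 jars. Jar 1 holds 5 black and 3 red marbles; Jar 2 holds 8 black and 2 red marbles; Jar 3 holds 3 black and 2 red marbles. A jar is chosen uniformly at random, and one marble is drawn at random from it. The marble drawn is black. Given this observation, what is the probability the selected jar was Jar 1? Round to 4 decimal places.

Posterior probability ≈ 0.3086

Tabulate prior·likelihood by source: [1] prior 0.333333, lik 0.625, product 0.2083; [2] prior 0.333333, lik 0.8, product 0.2667; [3] prior 0.333333, lik 0.6, product 0.2000.
Normalizing constant = 0.67500; the posterior for Jar 1 is its product over the sum, 0.2083/0.67500 = 0.3086.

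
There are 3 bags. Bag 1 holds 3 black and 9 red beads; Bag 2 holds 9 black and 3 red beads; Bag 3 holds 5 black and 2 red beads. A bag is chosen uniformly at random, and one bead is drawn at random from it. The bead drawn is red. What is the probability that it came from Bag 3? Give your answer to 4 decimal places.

Tabulate prior·likelihood by source: [1] prior 0.333333, lik 0.75, product 0.2500; [2] prior 0.333333, lik 0.25, product 0.08333; [3] prior 0.333333, lik 0.2857, product 0.09524.
Normalizing constant = 0.42857; the posterior for Bag 3 is its product over the sum, 0.09524/0.42857 = 0.2222.

Posterior probability ≈ 0.2222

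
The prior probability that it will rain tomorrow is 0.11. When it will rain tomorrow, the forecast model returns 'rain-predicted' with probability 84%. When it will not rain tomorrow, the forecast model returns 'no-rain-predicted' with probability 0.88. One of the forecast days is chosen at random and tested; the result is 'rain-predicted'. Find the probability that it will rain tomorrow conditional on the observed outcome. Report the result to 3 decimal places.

Write H for 'it will rain tomorrow'. Prior odds H:¬H = 0.11/0.89 = 0.12360. For the 'rain-predicted' outcome, the likelihood ratio is 0.84/0.12 = 7.0000.
Posterior odds = 0.12360 × 7.0000 = 0.86517, so P(H|E) = 0.86517/(1+0.86517) = 0.464.

P(H | E) ≈ 0.464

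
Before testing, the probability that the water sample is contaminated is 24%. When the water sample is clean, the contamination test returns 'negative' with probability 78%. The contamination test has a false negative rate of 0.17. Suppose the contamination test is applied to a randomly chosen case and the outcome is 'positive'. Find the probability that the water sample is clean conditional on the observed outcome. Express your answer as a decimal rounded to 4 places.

P(¬H | E) ≈ 0.4563

Write H for 'the water sample is contaminated'. Prior odds H:¬H = 0.24/0.76 = 0.31579. For the 'positive' outcome, the likelihood ratio is 0.83/0.22 = 3.7727.
Posterior odds = 0.31579 × 3.7727 = 1.1914, so P(H|E) = 1.1914/(1+1.1914) = 0.5437. Then P(¬H|E) = 1 − 0.5437 = 0.4563.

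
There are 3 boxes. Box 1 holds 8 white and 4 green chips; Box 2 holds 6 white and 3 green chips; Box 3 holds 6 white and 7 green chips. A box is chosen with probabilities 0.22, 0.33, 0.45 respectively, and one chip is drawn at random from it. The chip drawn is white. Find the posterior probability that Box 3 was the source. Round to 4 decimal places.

Posterior probability ≈ 0.3616

P(white|Box 1) = 0.6667; P(white|Box 2) = 0.6667; P(white|Box 3) = 0.4615.
Prior × likelihood for each source: 0.22·0.6667=0.1467, 0.33·0.6667=0.2200, 0.45·0.4615=0.2077. Summing gives P(white) = 0.57436.
P(Box 3 | white) = 0.2077 / 0.57436 = 0.3616.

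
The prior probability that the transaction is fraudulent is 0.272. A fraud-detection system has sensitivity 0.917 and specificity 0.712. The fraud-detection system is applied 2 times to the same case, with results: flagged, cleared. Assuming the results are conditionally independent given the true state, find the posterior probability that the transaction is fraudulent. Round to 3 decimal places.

Posterior P(H) ≈ 0.122

With H the event that the transaction is fraudulent, the joint likelihood of the observed sequence is P(data|H) = 0.917·0.083 = 0.076111 and P(data|¬H) = 0.288·0.712 = 0.20506.
Bayes: P(H|data) = 0.272·0.076111 / (0.272·0.076111 + 0.728·0.20506) = 0.020702/0.16998 = 0.1218.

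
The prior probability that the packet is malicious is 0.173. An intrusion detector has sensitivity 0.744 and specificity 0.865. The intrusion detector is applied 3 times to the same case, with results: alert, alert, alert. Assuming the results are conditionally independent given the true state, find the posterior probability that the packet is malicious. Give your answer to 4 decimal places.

Posterior P(H) ≈ 0.9722

With H the event that the packet is malicious, the joint likelihood of the observed sequence is P(data|H) = 0.744·0.744·0.744 = 0.41183 and P(data|¬H) = 0.135·0.135·0.135 = 0.0024604.
Bayes: P(H|data) = 0.173·0.41183 / (0.173·0.41183 + 0.827·0.0024604) = 0.071247/0.073281 = 0.9722.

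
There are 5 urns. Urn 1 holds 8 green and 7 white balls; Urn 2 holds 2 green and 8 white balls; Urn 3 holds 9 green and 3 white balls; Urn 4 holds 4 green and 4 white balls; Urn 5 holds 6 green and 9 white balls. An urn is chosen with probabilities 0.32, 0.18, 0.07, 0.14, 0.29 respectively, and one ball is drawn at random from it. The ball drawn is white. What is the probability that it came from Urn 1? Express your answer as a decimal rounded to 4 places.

Posterior probability ≈ 0.2691

Tabulate prior·likelihood by source: [1] prior 0.32, lik 0.4667, product 0.1493; [2] prior 0.18, lik 0.8, product 0.1440; [3] prior 0.07, lik 0.25, product 0.01750; [4] prior 0.14, lik 0.5, product 0.07000; [5] prior 0.29, lik 0.6, product 0.1740.
Normalizing constant = 0.55483; the posterior for Urn 1 is its product over the sum, 0.1493/0.55483 = 0.2691.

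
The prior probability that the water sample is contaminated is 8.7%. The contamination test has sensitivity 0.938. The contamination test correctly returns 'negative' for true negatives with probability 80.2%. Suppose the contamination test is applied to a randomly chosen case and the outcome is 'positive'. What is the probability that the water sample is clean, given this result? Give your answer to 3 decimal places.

P(¬H | E) ≈ 0.689

Write H for 'the water sample is contaminated'. Prior odds H:¬H = 0.087/0.913 = 0.095290. For the 'positive' outcome, the likelihood ratio is 0.938/0.198 = 4.7374.
Posterior odds = 0.095290 × 4.7374 = 0.45143, so P(H|E) = 0.45143/(1+0.45143) = 0.311. Then P(¬H|E) = 1 − 0.311 = 0.689.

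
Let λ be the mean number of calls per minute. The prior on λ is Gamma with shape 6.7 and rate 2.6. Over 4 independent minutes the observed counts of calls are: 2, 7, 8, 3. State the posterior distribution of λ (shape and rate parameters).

Total count ∑xᵢ = 20 over n = 4 minutes.
Gamma is conjugate to the Poisson likelihood: posterior is Gamma(shape = 6.7+20 = 26.7, rate = 2.6+4 = 6.6).

Posterior: Gamma(shape=26.7, rate=6.6)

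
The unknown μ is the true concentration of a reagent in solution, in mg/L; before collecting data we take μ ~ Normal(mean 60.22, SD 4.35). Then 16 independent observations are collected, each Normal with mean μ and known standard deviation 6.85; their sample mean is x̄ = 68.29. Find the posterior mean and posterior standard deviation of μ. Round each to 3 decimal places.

Posterior mean ≈ 67.207; posterior SD ≈ 1.593

With known σ, the Normal prior is conjugate. Weight on the data is w = (n/σ²)/(n/σ² + 1/τ₀²) = 0.340988/(0.340988+0.0528471) = 0.86581.
Posterior mean = w·x̄ + (1−w)·μ₀ = 0.86581·68.29 + 0.13419·60.22 = 67.207. Posterior variance = 1/(0.340988+0.0528471) = 2.53913, so SD = 1.593.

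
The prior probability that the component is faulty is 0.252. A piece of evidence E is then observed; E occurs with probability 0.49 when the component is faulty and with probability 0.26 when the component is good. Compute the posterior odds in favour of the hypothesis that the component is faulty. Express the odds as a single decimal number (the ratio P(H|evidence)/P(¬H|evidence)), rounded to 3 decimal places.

Posterior odds ≈ 0.635

Prior odds = 0.252/(1−0.252) = 0.33690.
Likelihood ratio for E = 0.49/0.26 = 1.8846.
Posterior odds = prior odds × LR = 0.63492.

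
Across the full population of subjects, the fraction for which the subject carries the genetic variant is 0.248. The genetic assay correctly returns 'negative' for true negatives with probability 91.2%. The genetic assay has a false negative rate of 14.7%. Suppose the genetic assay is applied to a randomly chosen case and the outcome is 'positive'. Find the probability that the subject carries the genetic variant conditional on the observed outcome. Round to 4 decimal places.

P(H | E) ≈ 0.7617

Write H for 'the subject carries the genetic variant'. Prior odds H:¬H = 0.248/0.752 = 0.32979. For the 'positive' outcome, the likelihood ratio is 0.853/0.088 = 9.6932.
Posterior odds = 0.32979 × 9.6932 = 3.1967, so P(H|E) = 3.1967/(1+3.1967) = 0.7617.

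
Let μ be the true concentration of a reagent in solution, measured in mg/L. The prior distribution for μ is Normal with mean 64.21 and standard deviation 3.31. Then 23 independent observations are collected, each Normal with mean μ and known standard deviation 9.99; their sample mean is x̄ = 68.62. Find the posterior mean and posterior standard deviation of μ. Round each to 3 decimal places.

Prior precision 1/τ₀² = 1/3.31² = 0.0912734; data precision n/σ² = 23/9.99² = 0.230461.
Posterior precision = 0.0912734 + 0.230461 = 0.321734, giving posterior SD = 1/√0.321734 = 1.763.
Posterior mean = (0.0912734·64.21 + 0.230461·68.62) / 0.321734 = 67.369.

Posterior mean ≈ 67.369; posterior SD ≈ 1.763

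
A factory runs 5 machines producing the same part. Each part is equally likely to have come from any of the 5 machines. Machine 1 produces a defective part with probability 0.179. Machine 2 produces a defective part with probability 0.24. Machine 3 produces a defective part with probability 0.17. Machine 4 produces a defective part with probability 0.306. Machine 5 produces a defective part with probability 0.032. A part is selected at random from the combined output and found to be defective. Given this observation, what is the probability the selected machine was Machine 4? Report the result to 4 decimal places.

Tabulate prior·likelihood by source: [1] prior 0.2, lik 0.179, product 0.03580; [2] prior 0.2, lik 0.24, product 0.04800; [3] prior 0.2, lik 0.17, product 0.03400; [4] prior 0.2, lik 0.306, product 0.06120; [5] prior 0.2, lik 0.032, product 0.006400.
Normalizing constant = 0.18540; the posterior for Machine 4 is its product over the sum, 0.06120/0.18540 = 0.3301.

Posterior probability ≈ 0.3301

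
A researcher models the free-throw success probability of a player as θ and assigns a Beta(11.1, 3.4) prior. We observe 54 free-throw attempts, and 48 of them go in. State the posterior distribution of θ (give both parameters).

Observing 48 successes and 6 failures updates Beta(11.1, 3.4) by adding the success and failure counts to the two shape parameters: α = 11.1+48 = 59.1, β = 3.4+6 = 9.4.

Posterior: Beta(59.1, 9.4)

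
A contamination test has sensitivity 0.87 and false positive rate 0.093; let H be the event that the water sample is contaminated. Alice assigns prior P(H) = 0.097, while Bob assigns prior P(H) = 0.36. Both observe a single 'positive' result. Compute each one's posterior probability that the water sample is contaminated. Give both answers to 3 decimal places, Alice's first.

The likelihood ratio for a 'positive' result is 0.87/0.093 = 9.3548.
Alice: prior odds 0.097/0.903 = 0.10742; posterior odds 1.0049; posterior probability 0.501.
Bob: prior odds 0.36/0.64 = 0.56250; posterior odds 5.2621; posterior probability 0.840.

Alice: 0.501; Bob: 0.840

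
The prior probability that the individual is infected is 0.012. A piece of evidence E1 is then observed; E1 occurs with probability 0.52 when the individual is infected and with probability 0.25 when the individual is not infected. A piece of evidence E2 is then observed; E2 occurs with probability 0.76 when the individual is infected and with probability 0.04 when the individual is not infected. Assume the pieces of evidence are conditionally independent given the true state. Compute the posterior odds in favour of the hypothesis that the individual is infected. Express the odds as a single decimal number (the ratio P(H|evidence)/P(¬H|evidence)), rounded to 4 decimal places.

Posterior odds ≈ 0.4800

Prior odds = 0.012/(1−0.012) = 0.012146.
Likelihood ratio for E1 = 0.52/0.25 = 2.0800.
Likelihood ratio for E2 = 0.76/0.04 = 19.000.
Posterior odds = prior odds × LR₁ × LR₂ = 0.48000.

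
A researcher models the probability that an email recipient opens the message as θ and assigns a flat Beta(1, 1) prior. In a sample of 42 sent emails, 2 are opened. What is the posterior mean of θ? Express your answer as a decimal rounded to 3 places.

Posterior mean ≈ 0.068

Observing 2 successes and 40 failures updates Beta(1, 1) by adding the success and failure counts to the two shape parameters: α = 1+2 = 3, β = 1+40 = 41.
E[θ | data] = 3/(3+41) = 0.068.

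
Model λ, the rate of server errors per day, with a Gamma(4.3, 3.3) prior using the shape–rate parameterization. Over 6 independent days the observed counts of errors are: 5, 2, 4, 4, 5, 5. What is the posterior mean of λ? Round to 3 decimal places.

Total count ∑xᵢ = 25 over n = 6 days.
Gamma is conjugate to the Poisson likelihood: posterior is Gamma(shape = 4.3+25 = 29.3, rate = 3.3+6 = 9.3).
E[λ | data] = 29.3/9.3 = 3.151.

Posterior mean ≈ 3.151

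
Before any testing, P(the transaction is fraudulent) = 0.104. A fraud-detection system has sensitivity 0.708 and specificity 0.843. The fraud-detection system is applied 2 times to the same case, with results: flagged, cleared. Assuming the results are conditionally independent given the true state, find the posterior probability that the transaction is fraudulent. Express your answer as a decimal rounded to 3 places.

With H the event that the transaction is fraudulent, the joint likelihood of the observed sequence is P(data|H) = 0.708·0.292 = 0.20674 and P(data|¬H) = 0.157·0.843 = 0.13235.
Bayes: P(H|data) = 0.104·0.20674 / (0.104·0.20674 + 0.896·0.13235) = 0.021501/0.14009 = 0.1535.

Posterior P(H) ≈ 0.153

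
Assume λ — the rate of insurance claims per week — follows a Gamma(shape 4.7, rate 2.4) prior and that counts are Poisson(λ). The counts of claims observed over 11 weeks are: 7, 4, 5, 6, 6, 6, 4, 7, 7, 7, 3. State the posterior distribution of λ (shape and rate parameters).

Total count ∑xᵢ = 62 over n = 11 weeks.
Gamma is conjugate to the Poisson likelihood: posterior is Gamma(shape = 4.7+62 = 66.7, rate = 2.4+11 = 13.4).

Posterior: Gamma(shape=66.7, rate=13.4)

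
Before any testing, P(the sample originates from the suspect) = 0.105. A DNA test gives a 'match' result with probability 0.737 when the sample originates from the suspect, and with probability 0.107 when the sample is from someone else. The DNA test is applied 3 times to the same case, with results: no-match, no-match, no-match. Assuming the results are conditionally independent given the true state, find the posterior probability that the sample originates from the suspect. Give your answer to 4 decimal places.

Posterior P(H) ≈ 0.0030

With H the event that the sample originates from the suspect, the joint likelihood of the observed sequence is P(data|H) = 0.263·0.263·0.263 = 0.018191 and P(data|¬H) = 0.893·0.893·0.893 = 0.71212.
Bayes: P(H|data) = 0.105·0.018191 / (0.105·0.018191 + 0.895·0.71212) = 0.0019101/0.63926 = 0.0030.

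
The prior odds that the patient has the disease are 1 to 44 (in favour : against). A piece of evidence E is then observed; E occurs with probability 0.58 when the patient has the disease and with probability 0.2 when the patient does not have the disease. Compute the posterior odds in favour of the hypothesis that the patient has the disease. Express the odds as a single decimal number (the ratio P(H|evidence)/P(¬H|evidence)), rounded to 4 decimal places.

Prior odds = 1/44 = 0.022727.
Likelihood ratio for E = 0.58/0.2 = 2.9000.
Posterior odds = prior odds × LR = 0.065909.

Posterior odds ≈ 0.0659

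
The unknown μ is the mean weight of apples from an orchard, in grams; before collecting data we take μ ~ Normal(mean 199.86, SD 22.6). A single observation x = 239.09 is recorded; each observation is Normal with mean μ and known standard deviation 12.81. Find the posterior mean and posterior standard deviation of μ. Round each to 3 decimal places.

Prior precision 1/τ₀² = 1/22.6² = 0.00195787; data precision n/σ² = 1/12.81² = 0.00609399.
Posterior precision = 0.00195787 + 0.00609399 = 0.00805186, giving posterior SD = 1/√0.00805186 = 11.144.
Posterior mean = (0.00195787·199.86 + 0.00609399·239.09) / 0.00805186 = 229.551.

Posterior mean ≈ 229.551; posterior SD ≈ 11.144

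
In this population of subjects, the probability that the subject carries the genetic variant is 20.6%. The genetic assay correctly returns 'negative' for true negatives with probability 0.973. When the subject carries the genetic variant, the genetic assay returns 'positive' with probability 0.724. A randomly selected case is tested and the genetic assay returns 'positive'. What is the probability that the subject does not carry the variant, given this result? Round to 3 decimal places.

Write H for 'the subject carries the genetic variant'. Prior odds H:¬H = 0.206/0.794 = 0.25945. For the 'positive' outcome, the likelihood ratio is 0.724/0.027 = 26.815.
Posterior odds = 0.25945 × 26.815 = 6.9570, so P(H|E) = 6.9570/(1+6.9570) = 0.874. Then P(¬H|E) = 1 − 0.874 = 0.126.

P(¬H | E) ≈ 0.126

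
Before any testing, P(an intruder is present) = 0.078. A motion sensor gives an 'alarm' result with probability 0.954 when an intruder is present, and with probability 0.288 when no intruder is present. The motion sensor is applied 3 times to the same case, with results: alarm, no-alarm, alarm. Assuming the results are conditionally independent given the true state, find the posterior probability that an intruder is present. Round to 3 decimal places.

With H the event that an intruder is present, the joint likelihood of the observed sequence is P(data|H) = 0.954·0.046·0.954 = 0.041865 and P(data|¬H) = 0.288·0.712·0.288 = 0.059056.
Bayes: P(H|data) = 0.078·0.041865 / (0.078·0.041865 + 0.922·0.059056) = 0.0032655/0.057715 = 0.0566.

Posterior P(H) ≈ 0.057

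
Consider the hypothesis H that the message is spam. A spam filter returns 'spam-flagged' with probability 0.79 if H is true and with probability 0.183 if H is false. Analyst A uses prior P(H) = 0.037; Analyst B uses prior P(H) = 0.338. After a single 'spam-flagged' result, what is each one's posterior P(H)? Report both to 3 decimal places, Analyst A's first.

P('+'|H) = 0.79, P('+'|¬H) = 0.183.
Analyst A: numerator 0.79·0.037 = 0.029230; evidence = 0.029230+0.183·0.963 = 0.20546; posterior = 0.142.
Analyst B: numerator 0.79·0.338 = 0.26702; evidence = 0.26702+0.183·0.662 = 0.38817; posterior = 0.688.

Analyst A: 0.142; Analyst B: 0.688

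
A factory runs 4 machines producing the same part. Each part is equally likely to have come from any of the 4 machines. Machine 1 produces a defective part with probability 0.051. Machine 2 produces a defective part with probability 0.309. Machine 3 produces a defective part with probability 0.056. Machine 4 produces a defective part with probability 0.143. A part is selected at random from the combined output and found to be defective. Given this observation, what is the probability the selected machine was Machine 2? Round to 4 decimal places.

Posterior probability ≈ 0.5528

Tabulate prior·likelihood by source: [1] prior 0.25, lik 0.051, product 0.01275; [2] prior 0.25, lik 0.309, product 0.07725; [3] prior 0.25, lik 0.056, product 0.01400; [4] prior 0.25, lik 0.143, product 0.03575.
Normalizing constant = 0.13975; the posterior for Machine 2 is its product over the sum, 0.07725/0.13975 = 0.5528.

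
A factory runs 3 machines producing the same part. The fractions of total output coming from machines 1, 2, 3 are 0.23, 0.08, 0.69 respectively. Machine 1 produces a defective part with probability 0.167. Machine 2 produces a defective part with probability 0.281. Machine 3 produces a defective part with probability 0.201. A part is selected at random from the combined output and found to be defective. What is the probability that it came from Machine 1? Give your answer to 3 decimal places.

Tabulate prior·likelihood by source: [1] prior 0.23, lik 0.167, product 0.03841; [2] prior 0.08, lik 0.281, product 0.02248; [3] prior 0.69, lik 0.201, product 0.1387.
Normalizing constant = 0.19958; the posterior for Machine 1 is its product over the sum, 0.03841/0.19958 = 0.192.

Posterior probability ≈ 0.192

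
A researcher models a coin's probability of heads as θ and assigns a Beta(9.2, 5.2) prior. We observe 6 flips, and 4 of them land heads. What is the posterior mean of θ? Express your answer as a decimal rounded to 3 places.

Posterior mean ≈ 0.647

Observing 4 successes and 2 failures updates Beta(9.2, 5.2) by adding the success and failure counts to the two shape parameters: α = 9.2+4 = 13.2, β = 5.2+2 = 7.2.
E[θ | data] = 13.2/(13.2+7.2) = 0.647.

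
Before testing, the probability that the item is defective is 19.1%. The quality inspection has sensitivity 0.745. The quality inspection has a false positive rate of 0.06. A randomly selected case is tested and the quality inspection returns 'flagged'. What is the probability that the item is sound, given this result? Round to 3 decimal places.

Let H be the event that the item is defective. P(H) = 0.191, so P(¬H) = 0.809. With E the 'flagged' result, P(E|H) = 0.745 and P(E|¬H) = 0.06.
P(E) = 0.745·0.191 + 0.06·0.809 = 0.14230 + 0.048540 = 0.19084.
By Bayes' theorem, P(H|E) = 0.14230 / 0.19084 = 0.746. Hence P(¬H|E) = 1 − 0.746 = 0.254.

P(¬H | E) ≈ 0.254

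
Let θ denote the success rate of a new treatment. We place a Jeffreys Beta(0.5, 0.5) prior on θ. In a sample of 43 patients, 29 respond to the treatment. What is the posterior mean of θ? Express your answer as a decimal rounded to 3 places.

The binomial likelihood is conjugate to the Beta prior: with 29 successes and 14 failures, the posterior is Beta(0.5+29, 0.5+14) = Beta(29.5, 14.5).
Posterior mean = α/(α+β) = 29.5/44 = 0.670.

Posterior mean ≈ 0.670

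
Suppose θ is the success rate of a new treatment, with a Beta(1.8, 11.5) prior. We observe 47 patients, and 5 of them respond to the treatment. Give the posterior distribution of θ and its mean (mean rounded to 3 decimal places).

Observing 5 successes and 42 failures updates Beta(1.8, 11.5) by adding the success and failure counts to the two shape parameters: α = 1.8+5 = 6.8, β = 11.5+42 = 53.5.
Posterior mean = α/(α+β) = 6.8/60.3 = 0.113.

Posterior: Beta(6.8, 53.5); mean ≈ 0.113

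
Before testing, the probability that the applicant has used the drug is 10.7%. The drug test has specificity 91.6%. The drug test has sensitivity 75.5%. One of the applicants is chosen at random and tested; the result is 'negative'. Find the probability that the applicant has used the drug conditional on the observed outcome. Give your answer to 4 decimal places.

Write H for 'the applicant has used the drug'. Prior odds H:¬H = 0.107/0.893 = 0.11982. For the 'negative' outcome, the likelihood ratio is 0.245/0.916 = 0.26747.
Posterior odds = 0.11982 × 0.26747 = 0.032048, so P(H|E) = 0.032048/(1+0.032048) = 0.0311.

P(H | E) ≈ 0.0311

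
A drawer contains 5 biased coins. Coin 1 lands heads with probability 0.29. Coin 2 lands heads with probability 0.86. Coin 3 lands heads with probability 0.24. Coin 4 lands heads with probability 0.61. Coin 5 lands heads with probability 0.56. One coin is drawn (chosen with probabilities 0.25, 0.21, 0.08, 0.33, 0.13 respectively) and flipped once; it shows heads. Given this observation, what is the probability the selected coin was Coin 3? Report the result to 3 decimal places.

Posterior probability ≈ 0.035

Tabulate prior·likelihood by source: [1] prior 0.25, lik 0.29, product 0.07250; [2] prior 0.21, lik 0.86, product 0.1806; [3] prior 0.08, lik 0.24, product 0.01920; [4] prior 0.33, lik 0.61, product 0.2013; [5] prior 0.13, lik 0.56, product 0.07280.
Normalizing constant = 0.54640; the posterior for Coin 3 is its product over the sum, 0.01920/0.54640 = 0.035.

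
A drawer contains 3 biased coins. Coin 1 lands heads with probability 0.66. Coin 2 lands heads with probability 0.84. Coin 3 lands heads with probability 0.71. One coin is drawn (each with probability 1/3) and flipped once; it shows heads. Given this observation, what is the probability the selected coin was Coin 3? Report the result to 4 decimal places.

Tabulate prior·likelihood by source: [1] prior 0.333333, lik 0.66, product 0.2200; [2] prior 0.333333, lik 0.84, product 0.2800; [3] prior 0.333333, lik 0.71, product 0.2367.
Normalizing constant = 0.73667; the posterior for Coin 3 is its product over the sum, 0.2367/0.73667 = 0.3213.

Posterior probability ≈ 0.3213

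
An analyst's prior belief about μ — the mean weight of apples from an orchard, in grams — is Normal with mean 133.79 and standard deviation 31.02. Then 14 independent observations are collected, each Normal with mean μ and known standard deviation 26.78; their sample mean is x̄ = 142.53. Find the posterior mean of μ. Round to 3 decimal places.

Posterior mean ≈ 142.088

With known σ, the Normal prior is conjugate. Weight on the data is w = (n/σ²)/(n/σ² + 1/τ₀²) = 0.0195212/(0.0195212+0.00103924) = 0.94945.
Posterior mean = w·x̄ + (1−w)·μ₀ = 0.94945·142.53 + 0.050546·133.79 = 142.088.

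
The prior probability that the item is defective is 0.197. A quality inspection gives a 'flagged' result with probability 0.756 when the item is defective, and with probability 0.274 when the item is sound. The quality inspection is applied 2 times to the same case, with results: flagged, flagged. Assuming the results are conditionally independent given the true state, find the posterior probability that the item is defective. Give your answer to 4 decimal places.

With H the event that the item is defective, the joint likelihood of the observed sequence is P(data|H) = 0.756·0.756 = 0.57154 and P(data|¬H) = 0.274·0.274 = 0.075076.
Bayes: P(H|data) = 0.197·0.57154 / (0.197·0.57154 + 0.803·0.075076) = 0.11259/0.17288 = 0.6513.

Posterior P(H) ≈ 0.6513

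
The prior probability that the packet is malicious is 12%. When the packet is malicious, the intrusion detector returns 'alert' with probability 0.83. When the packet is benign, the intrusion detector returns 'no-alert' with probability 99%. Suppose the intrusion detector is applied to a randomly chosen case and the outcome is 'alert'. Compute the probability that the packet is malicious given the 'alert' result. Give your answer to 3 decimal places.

Let H be the event that the packet is malicious. P(H) = 0.12, so P(¬H) = 0.88. With E the 'alert' result, P(E|H) = 0.83 and P(E|¬H) = 0.01.
P(E) = 0.83·0.12 + 0.01·0.88 = 0.099600 + 0.0088000 = 0.10840.
By Bayes' theorem, P(H|E) = 0.099600 / 0.10840 = 0.919.

P(H | E) ≈ 0.919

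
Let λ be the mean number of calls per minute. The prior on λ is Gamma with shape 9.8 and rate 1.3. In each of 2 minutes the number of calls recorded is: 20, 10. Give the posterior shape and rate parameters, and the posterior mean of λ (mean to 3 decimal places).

The Poisson likelihood adds the total count to the shape and the number of exposure periods to the rate. Here ∑xᵢ = 30 and n = 2, so shape 9.8→39.8 and rate 1.3→3.3.
Posterior mean = shape/rate = 39.8/3.3 = 12.061.

Posterior: Gamma(shape=39.8, rate=3.3); mean ≈ 12.061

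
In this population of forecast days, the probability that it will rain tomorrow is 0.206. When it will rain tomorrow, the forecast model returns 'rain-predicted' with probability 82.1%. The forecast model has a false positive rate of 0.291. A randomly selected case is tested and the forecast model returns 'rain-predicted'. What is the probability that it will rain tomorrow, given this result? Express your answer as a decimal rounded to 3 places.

P(H | E) ≈ 0.423

Let H be the event that it will rain tomorrow. P(H) = 0.206, so P(¬H) = 0.794. With E the 'rain-predicted' result, P(E|H) = 0.821 and P(E|¬H) = 0.291.
P(E) = 0.821·0.206 + 0.291·0.794 = 0.16913 + 0.23105 = 0.40018.
By Bayes' theorem, P(H|E) = 0.16913 / 0.40018 = 0.423.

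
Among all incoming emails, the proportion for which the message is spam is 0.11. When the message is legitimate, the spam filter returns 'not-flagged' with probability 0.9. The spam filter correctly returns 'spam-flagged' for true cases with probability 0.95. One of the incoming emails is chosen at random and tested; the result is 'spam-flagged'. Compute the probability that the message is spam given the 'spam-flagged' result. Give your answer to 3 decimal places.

P(H | E) ≈ 0.540

Let H be the event that the message is spam. P(H) = 0.11, so P(¬H) = 0.89. With E the 'spam-flagged' result, P(E|H) = 0.95 and P(E|¬H) = 0.1.
P(E) = 0.95·0.11 + 0.1·0.89 = 0.10450 + 0.089000 = 0.19350.
By Bayes' theorem, P(H|E) = 0.10450 / 0.19350 = 0.540.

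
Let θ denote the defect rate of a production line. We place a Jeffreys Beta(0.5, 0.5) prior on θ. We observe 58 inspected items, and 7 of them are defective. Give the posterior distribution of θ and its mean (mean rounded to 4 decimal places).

Posterior: Beta(7.5, 51.5); mean ≈ 0.1271

The binomial likelihood is conjugate to the Beta prior: with 7 successes and 51 failures, the posterior is Beta(0.5+7, 0.5+51) = Beta(7.5, 51.5).
Posterior mean = α/(α+β) = 7.5/59 = 0.1271.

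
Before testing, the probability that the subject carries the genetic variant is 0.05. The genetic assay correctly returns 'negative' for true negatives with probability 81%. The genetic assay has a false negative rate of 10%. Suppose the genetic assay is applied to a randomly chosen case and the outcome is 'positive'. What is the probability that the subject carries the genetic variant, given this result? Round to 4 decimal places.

P(H | E) ≈ 0.1996

Write H for 'the subject carries the genetic variant'. Prior odds H:¬H = 0.05/0.95 = 0.052632. For the 'positive' outcome, the likelihood ratio is 0.9/0.19 = 4.7368.
Posterior odds = 0.052632 × 4.7368 = 0.24931, so P(H|E) = 0.24931/(1+0.24931) = 0.1996.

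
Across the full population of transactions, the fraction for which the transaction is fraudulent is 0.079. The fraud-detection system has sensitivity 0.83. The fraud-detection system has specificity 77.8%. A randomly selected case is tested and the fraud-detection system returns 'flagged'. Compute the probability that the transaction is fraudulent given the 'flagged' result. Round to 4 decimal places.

P(H | E) ≈ 0.2428

Write H for 'the transaction is fraudulent'. Prior odds H:¬H = 0.079/0.921 = 0.085776. For the 'flagged' outcome, the likelihood ratio is 0.83/0.222 = 3.7387.
Posterior odds = 0.085776 × 3.7387 = 0.32070, so P(H|E) = 0.32070/(1+0.32070) = 0.2428.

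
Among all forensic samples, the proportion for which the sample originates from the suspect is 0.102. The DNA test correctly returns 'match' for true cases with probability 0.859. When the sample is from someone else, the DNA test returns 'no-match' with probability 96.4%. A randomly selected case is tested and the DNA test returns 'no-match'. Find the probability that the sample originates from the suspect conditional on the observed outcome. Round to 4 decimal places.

Let H be the event that the sample originates from the suspect. P(H) = 0.102, so P(¬H) = 0.898. With E the 'no-match' result, P(E|H) = 0.141 and P(E|¬H) = 0.964.
P(E) = 0.141·0.102 + 0.964·0.898 = 0.014382 + 0.86567 = 0.88005.
By Bayes' theorem, P(H|E) = 0.014382 / 0.88005 = 0.0163.

P(H | E) ≈ 0.0163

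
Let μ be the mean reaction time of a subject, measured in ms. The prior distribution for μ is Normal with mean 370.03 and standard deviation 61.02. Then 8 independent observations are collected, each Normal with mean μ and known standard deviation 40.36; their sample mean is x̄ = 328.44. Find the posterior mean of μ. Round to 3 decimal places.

With known σ, the Normal prior is conjugate. Weight on the data is w = (n/σ²)/(n/σ² + 1/τ₀²) = 0.00491120/(0.00491120+0.00026857) = 0.94815.
Posterior mean = w·x̄ + (1−w)·μ₀ = 0.94815·328.44 + 0.051850·370.03 = 330.596.

Posterior mean ≈ 330.596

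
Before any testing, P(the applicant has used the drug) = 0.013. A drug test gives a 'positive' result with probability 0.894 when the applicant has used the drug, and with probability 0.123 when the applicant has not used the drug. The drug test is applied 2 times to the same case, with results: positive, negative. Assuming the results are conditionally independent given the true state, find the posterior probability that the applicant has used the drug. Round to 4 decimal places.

Let H be the event that the applicant has used the drug; start with P(H) = 0.013. P('positive'|H) = 0.894, P('positive'|¬H) = 0.123.
Update on result 1 ('positive'): P(H) ← 0.894·0.0130 / (0.894·0.0130 + 0.123·0.9870) = 0.011622/0.13302 = 0.0874.
Update on result 2 ('negative'): P(H) ← 0.106·0.0874 / (0.106·0.0874 + 0.877·0.9126) = 0.0092610/0.80964 = 0.0114.

Posterior P(H) ≈ 0.0114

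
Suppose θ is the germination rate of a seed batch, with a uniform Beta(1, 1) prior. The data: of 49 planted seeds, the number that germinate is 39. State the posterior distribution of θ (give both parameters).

Posterior: Beta(40, 11)

The binomial likelihood is conjugate to the Beta prior: with 39 successes and 10 failures, the posterior is Beta(1+39, 1+10) = Beta(40, 11).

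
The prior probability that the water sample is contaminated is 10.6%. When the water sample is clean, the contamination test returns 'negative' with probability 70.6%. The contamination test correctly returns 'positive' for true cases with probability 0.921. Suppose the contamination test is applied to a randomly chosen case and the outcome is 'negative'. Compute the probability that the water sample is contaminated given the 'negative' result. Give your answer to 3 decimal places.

P(H | E) ≈ 0.013

Let H be the event that the water sample is contaminated. P(H) = 0.106, so P(¬H) = 0.894. With E the 'negative' result, P(E|H) = 0.079 and P(E|¬H) = 0.706.
P(E) = 0.079·0.106 + 0.706·0.894 = 0.0083740 + 0.63116 = 0.63954.
By Bayes' theorem, P(H|E) = 0.0083740 / 0.63954 = 0.013.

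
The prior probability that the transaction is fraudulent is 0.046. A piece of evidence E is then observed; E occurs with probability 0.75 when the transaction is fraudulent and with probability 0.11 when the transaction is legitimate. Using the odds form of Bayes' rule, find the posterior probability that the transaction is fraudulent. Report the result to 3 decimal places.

Prior odds = 0.046/(1−0.046) = 0.048218.
Likelihood ratio for E = 0.75/0.11 = 6.8182.
Posterior odds = prior odds × LR = 0.32876.
Posterior probability = odds/(1+odds) = 0.32876/1.3288 = 0.247.

Posterior probability ≈ 0.247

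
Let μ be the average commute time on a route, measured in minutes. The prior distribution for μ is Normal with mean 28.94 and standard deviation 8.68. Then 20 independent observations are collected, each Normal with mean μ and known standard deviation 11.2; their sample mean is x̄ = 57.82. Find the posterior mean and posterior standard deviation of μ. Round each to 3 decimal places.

With known σ, the Normal prior is conjugate. Weight on the data is w = (n/σ²)/(n/σ² + 1/τ₀²) = 0.159439/(0.159439+0.0132727) = 0.92315.
Posterior mean = w·x̄ + (1−w)·μ₀ = 0.92315·57.82 + 0.076849·28.94 = 55.601. Posterior variance = 1/(0.159439+0.0132727) = 5.79000, so SD = 2.406.

Posterior mean ≈ 55.601; posterior SD ≈ 2.406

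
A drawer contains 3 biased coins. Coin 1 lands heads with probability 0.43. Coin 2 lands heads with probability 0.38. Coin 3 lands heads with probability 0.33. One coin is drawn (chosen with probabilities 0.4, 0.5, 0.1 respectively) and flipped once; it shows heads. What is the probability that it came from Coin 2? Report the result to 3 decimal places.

Tabulate prior·likelihood by source: [1] prior 0.4, lik 0.43, product 0.1720; [2] prior 0.5, lik 0.38, product 0.1900; [3] prior 0.1, lik 0.33, product 0.03300.
Normalizing constant = 0.39500; the posterior for Coin 2 is its product over the sum, 0.1900/0.39500 = 0.481.

Posterior probability ≈ 0.481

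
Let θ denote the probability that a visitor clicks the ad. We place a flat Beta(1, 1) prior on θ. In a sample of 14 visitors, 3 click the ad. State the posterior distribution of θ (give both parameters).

Posterior: Beta(4, 12)

Observing 3 successes and 11 failures updates Beta(1, 1) by adding the success and failure counts to the two shape parameters: α = 1+3 = 4, β = 1+11 = 12.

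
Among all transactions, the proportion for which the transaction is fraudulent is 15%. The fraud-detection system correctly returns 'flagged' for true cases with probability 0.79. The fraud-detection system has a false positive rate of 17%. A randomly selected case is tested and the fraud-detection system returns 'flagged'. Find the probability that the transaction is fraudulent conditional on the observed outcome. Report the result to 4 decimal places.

Let H be the event that the transaction is fraudulent. P(H) = 0.15, so P(¬H) = 0.85. With E the 'flagged' result, P(E|H) = 0.79 and P(E|¬H) = 0.17.
P(E) = 0.79·0.15 + 0.17·0.85 = 0.11850 + 0.14450 = 0.26300.
By Bayes' theorem, P(H|E) = 0.11850 / 0.26300 = 0.4506.

P(H | E) ≈ 0.4506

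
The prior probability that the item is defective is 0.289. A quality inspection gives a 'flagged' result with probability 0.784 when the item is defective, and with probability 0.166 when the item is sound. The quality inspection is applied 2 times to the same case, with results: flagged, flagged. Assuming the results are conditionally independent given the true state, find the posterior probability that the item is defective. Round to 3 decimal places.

Posterior P(H) ≈ 0.901

Let H be the event that the item is defective; start with P(H) = 0.289. P('flagged'|H) = 0.784, P('flagged'|¬H) = 0.166.
Update on result 1 ('flagged'): P(H) ← 0.784·0.2890 / (0.784·0.2890 + 0.166·0.7110) = 0.22658/0.34460 = 0.6575.
Update on result 2 ('flagged'): P(H) ← 0.784·0.6575 / (0.784·0.6575 + 0.166·0.3425) = 0.51548/0.57234 = 0.9007.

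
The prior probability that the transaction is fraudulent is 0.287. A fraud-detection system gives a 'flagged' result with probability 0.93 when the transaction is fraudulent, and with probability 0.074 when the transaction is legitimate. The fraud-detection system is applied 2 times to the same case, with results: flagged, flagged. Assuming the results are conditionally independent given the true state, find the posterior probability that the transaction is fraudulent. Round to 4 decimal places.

Let H be the event that the transaction is fraudulent; start with P(H) = 0.287. P('flagged'|H) = 0.93, P('flagged'|¬H) = 0.074.
Update on result 1 ('flagged'): P(H) ← 0.93·0.2870 / (0.93·0.2870 + 0.074·0.7130) = 0.26691/0.31967 = 0.8349.
Update on result 2 ('flagged'): P(H) ← 0.93·0.8349 / (0.93·0.8349 + 0.074·0.1651) = 0.77650/0.78872 = 0.9845.

Posterior P(H) ≈ 0.9845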